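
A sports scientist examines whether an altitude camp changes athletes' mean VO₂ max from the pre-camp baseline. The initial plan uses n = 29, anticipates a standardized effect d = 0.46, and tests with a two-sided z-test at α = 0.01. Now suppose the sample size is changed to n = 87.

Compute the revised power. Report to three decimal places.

With n = 87: δ = d·√n = 0.46 × √87 = 4.2906. Critical value z_{0.005} = 2.576.
Revised power = Φ(δ − 2.576) + Φ(−δ − 2.576) = Φ(1.715) + Φ(-6.866) = 0.9568 + 0.0000 = 0.9568.

Power ≈ 0.957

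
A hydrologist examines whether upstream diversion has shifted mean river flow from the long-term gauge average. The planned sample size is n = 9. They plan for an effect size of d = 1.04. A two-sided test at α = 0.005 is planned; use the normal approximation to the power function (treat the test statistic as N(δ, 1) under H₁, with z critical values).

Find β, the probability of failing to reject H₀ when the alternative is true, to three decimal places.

β ≈ 0.377

Noncentrality parameter: δ = d·√n = 1.04 × √9 = 3.1200
Two-sided α = 0.005 → critical value z_{0.0025} = 2.807.
Power = Φ(δ − 2.807) + Φ(−δ − 2.807) = Φ(0.313) + Φ(-5.927) = 0.6228 + 0.0000 = 0.6228.
Type II error: β = 1 − power = 1 − 0.6228 = 0.3772.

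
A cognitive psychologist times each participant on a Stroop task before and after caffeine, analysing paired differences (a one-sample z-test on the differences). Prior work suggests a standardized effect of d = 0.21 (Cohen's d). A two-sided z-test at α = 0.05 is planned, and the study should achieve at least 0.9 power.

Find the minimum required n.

For power 0.9 need Φ(δ − z_{0.025}) = 0.9, so δ = z_{0.025} + z_{0.10} = 1.960 + 1.282 = 3.242.
(Ignoring the negligible lower-tail rejection probability gives the usual closed-form inversion.)
δ = d·√n ⇒ n = (δ/d)² = (3.242 / 0.21)² = 238.26.
Rounding up, n = 239.

n = 239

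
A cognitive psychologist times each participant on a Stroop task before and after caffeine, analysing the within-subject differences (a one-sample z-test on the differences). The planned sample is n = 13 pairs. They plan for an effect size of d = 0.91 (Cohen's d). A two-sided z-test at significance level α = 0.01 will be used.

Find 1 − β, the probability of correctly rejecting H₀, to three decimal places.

Power ≈ 0.760

Noncentrality parameter: δ = d·√n = 0.91 × √13 = 3.2811
Two-sided α = 0.01 → critical value z_{0.005} = 2.576.
Power = Φ(δ − 2.576) + Φ(−δ − 2.576) = Φ(0.705) + Φ(-5.857) = 0.7597 + 0.0000 = 0.7597.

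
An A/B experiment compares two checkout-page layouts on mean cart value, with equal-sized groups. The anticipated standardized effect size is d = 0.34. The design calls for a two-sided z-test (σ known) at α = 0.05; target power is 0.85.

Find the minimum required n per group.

n = 156 per group

Set Φ(δ − 1.960) = 0.85; then δ − 1.960 = Φ⁻¹(0.85) = 1.036, giving δ = 2.996.
(Ignoring the negligible lower-tail rejection probability gives the usual closed-form inversion.)
δ = d·√(n/2) ⇒ n = 2(δ/d)² = 2 × (2.996 / 0.34)² = 155.34.
Rounding up, n = 156 per group.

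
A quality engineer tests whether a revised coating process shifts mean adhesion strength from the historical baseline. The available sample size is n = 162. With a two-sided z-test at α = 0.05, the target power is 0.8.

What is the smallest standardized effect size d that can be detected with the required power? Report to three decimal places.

Required noncentrality: δ = z_{0.025} + z_{0.20} = 1.960 + 0.842 = 2.802.
(Lower-tail contribution to power is negligible for δ > 0.)
δ = d·√n ⇒ d = δ/√n = 2.802/√162 = 0.2201.

d ≈ 0.220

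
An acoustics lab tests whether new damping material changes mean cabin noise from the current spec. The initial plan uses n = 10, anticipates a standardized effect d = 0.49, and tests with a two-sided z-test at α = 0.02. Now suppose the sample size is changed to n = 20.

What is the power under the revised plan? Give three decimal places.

Power ≈ 0.446

With n = 20: δ = d·√n = 0.49 × √20 = 2.1913. Critical value z_{0.01} = 2.326.
Revised power = Φ(δ − 2.326) + Φ(−δ − 2.326) = Φ(-0.135) + Φ(-4.518) = 0.4463 + 0.0000 = 0.4463.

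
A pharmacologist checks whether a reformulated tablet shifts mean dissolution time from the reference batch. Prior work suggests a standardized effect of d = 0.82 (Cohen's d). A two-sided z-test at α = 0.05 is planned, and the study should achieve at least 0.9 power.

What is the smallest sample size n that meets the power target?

n = 16

For power 0.9 need Φ(δ − z_{0.025}) = 0.9, so δ = z_{0.025} + z_{0.10} = 1.960 + 1.282 = 3.242.
(The Φ(−δ − z_{α/2}) term is vanishingly small for δ > 0 and is dropped in the standard sample-size formula.)
δ = d·√n ⇒ n = (δ/d)² = (3.242 / 0.82)² = 15.63.
Rounding up, n = 16.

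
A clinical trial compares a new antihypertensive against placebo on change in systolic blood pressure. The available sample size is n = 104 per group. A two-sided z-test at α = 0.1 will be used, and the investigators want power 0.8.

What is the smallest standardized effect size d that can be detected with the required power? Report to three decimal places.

d ≈ 0.345

Need Φ(δ − 1.645) = 0.8, so δ = 1.645 + 0.842 = 2.486.
(The second rejection-region term Φ(−δ − z_{α/2}) is negligible and dropped.)
δ = d·√(n/2) ⇒ d = δ/√(n/2) = 2.486/√(104/2) = 0.3448.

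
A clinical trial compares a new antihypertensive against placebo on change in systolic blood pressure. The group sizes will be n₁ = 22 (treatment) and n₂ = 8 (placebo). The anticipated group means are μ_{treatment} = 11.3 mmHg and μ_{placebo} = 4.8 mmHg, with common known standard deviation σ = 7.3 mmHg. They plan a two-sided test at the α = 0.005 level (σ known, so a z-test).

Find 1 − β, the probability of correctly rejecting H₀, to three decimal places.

Power ≈ 0.258

Standardized effect: d = |μ_{treatment} − μ_{placebo}| / σ = |11.3 − 4.8| / 7.3 = 0.8904
Noncentrality parameter: δ = d / √(1/n₁ + 1/n₂) = 0.8904 / √(1/22 + 1/8) = 2.1567
Two-sided α = 0.005 → critical value z_{0.0025} = 2.807.
Power = Φ(δ − 2.807) + Φ(−δ − 2.807) = Φ(-0.650) + Φ(-4.964) = 0.2577 + 0.0000 = 0.2577.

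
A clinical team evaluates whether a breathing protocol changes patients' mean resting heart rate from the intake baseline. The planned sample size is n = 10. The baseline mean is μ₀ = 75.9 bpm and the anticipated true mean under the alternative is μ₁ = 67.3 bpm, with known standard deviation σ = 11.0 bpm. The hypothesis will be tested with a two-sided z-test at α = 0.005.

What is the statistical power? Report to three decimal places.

Power ≈ 0.369

Standardized effect: d = |μ₁ − μ₀| / σ = |67.3 − 75.9| / 11.0 = 0.7818
Noncentrality parameter: δ = d·√n = 0.7818 × √10 = 2.4723
Two-sided α = 0.005 → critical value z_{0.0025} = 2.807.
Power = Φ(δ − 2.807) + Φ(−δ − 2.807) = Φ(-0.335) + Φ(-5.279) = 0.3689 + 0.0000 = 0.3689.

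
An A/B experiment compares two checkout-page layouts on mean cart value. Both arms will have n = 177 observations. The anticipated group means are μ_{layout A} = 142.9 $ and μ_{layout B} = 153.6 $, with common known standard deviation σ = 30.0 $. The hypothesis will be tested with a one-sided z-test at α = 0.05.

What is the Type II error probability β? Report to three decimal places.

Standardized effect: d = |μ_{layout A} − μ_{layout B}| / σ = |142.9 − 153.6| / 30.0 = 0.3567
Noncentrality parameter: δ = d·√(n/2) = 0.3567 × √(177/2) = 3.3553
Critical value for a one-sided test at α = 0.05: z_α = 1.645.
Power = Φ(δ − 1.645) = Φ(1.710) = 0.9564.
Type II error: β = 1 − power = 1 − 0.9564 = 0.0436.

β ≈ 0.044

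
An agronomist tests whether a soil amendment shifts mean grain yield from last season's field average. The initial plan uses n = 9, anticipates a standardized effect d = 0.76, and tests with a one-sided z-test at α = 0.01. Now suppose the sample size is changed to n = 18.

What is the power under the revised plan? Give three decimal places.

Power ≈ 0.815

With n = 18: δ = d·√n = 0.76 × √18 = 3.2244. Critical value z_{0.01} = 2.326.
Revised power = Φ(δ − 2.326) = Φ(0.898) = 0.8154.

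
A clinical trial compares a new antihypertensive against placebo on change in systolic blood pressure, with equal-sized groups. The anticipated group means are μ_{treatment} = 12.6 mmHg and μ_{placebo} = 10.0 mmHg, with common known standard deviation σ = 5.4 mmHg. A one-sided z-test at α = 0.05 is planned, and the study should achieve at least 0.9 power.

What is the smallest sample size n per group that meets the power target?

n = 74 per group

Standardized effect: d = |μ_{treatment} − μ_{placebo}| / σ = |12.6 − 10.0| / 5.4 = 0.4815
For power 0.9 need Φ(δ − z_{0.05}) = 0.9, so δ = z_{0.05} + z_{0.10} = 1.645 + 1.282 = 2.926.
δ = d·√(n/2) ⇒ n = 2(δ/d)² = 2 × (2.926 / 0.4815)² = 73.88.
Round up to the next whole unit.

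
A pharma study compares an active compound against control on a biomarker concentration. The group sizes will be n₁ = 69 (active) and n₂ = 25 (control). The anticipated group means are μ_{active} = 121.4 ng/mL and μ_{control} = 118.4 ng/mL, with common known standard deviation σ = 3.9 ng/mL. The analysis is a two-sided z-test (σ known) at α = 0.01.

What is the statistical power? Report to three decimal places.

Standardized effect: d = |μ_{active} − μ_{control}| / σ = |121.4 − 118.4| / 3.9 = 0.7692
Noncentrality parameter: δ = d / √(1/n₁ + 1/n₂) = 0.7692 / √(1/69 + 1/25) = 3.2952
Two-sided α = 0.01 → critical value z_{0.005} = 2.576.
Power = Φ(δ − 2.576) + Φ(−δ − 2.576) = Φ(0.719) + Φ(-5.871) = 0.7641 + 0.0000 = 0.7641.

Power ≈ 0.764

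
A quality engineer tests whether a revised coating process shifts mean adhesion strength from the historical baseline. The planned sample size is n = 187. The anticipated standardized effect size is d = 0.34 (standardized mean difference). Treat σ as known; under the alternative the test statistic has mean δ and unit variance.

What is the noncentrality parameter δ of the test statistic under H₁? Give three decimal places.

δ = d·√n = 0.34 × √187 = 4.6494

δ ≈ 4.649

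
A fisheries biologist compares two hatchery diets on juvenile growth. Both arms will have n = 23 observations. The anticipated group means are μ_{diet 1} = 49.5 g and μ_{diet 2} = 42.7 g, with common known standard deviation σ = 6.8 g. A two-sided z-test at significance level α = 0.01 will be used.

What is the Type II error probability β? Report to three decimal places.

β ≈ 0.207

Standardized effect: d = |μ_{diet 1} − μ_{diet 2}| / σ = |49.5 − 42.7| / 6.8 = 1.0000
Noncentrality parameter: δ = d·√(n/2) = 1.0000 × √(23/2) = 3.3912
Critical value for a two-sided test at α = 0.01: z_{α/2} = 2.576.
Power = Φ(δ − 2.576) + Φ(−δ − 2.576) = Φ(0.815) + Φ(-5.967) = 0.7926 + 0.0000 = 0.7926.
Type II error: β = 1 − power = 1 − 0.7926 = 0.2074.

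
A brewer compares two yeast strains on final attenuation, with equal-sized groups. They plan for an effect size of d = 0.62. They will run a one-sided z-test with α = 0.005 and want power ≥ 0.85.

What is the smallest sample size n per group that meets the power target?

Set Φ(δ − 2.576) = 0.85; then δ − 2.576 = Φ⁻¹(0.85) = 1.036, giving δ = 3.612.
δ = d·√(n/2) ⇒ n = 2(δ/d)² = 2 × (3.612 / 0.62)² = 67.89.
Round up to the next whole unit.

n = 68 per group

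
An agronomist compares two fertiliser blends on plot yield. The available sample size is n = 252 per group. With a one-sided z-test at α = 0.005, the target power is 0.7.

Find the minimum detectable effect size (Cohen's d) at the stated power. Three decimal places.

d ≈ 0.276

Required noncentrality: δ = z_{0.005} + z_{0.30} = 2.576 + 0.524 = 3.100.
δ = d·√(n/2) ⇒ d = δ/√(n/2) = 3.100/√(252/2) = 0.2762.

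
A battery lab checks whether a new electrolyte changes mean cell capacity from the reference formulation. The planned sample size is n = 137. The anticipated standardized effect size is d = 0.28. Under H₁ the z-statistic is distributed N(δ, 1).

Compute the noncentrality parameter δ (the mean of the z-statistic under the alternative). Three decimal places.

δ = d·√n = 0.28 × √137 = 3.2773

δ ≈ 3.277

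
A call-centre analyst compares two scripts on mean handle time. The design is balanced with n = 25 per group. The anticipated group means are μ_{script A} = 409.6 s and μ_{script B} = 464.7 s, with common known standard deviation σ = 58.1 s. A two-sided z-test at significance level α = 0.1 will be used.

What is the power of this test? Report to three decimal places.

Standardized effect: d = |μ_{script A} − μ_{script B}| / σ = |409.6 − 464.7| / 58.1 = 0.9484
Noncentrality parameter: δ = d·√(n/2) = 0.9484 × √(25/2) = 3.3530
Two-sided α = 0.1 → critical value z_{0.05} = 1.645.
Power = Φ(δ − 1.645) + Φ(−δ − 1.645) = Φ(1.708) + Φ(-4.998) = 0.9562 + 0.0000 = 0.9562.

Power ≈ 0.956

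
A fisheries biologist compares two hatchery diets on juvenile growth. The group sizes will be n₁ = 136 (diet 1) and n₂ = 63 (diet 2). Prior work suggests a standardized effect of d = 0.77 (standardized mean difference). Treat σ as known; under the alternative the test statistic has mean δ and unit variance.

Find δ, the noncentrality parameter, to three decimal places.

The noncentrality parameter scales effect size by the design's sample-size factor: δ = d / √(1/n₁ + 1/n₂) = 0.77 / √(1/136 + 1/63) = 5.0525

δ ≈ 5.052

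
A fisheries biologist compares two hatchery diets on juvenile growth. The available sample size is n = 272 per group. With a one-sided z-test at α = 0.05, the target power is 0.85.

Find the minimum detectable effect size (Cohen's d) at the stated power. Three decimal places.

d ≈ 0.230

Required noncentrality: δ = z_{0.05} + z_{0.15} = 1.645 + 1.036 = 2.681.
δ = d·√(n/2) ⇒ d = δ/√(n/2) = 2.681/√(272/2) = 0.2299.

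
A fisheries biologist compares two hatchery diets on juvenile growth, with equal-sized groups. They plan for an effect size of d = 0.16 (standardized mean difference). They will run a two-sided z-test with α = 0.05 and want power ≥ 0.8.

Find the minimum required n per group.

n = 614 per group

For power 0.8 need Φ(δ − z_{0.025}) = 0.8, so δ = z_{0.025} + z_{0.20} = 1.960 + 0.842 = 2.802.
(The Φ(−δ − z_{α/2}) term is vanishingly small for δ > 0 and is dropped in the standard sample-size formula.)
δ = d·√(n/2) ⇒ n = 2(δ/d)² = 2 × (2.802 / 0.16)² = 613.19.
Rounding up, n = 614 per group.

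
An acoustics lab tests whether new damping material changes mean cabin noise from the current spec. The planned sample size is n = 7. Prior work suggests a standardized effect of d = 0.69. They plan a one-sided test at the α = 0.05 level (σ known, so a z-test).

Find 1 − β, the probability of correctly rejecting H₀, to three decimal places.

Power ≈ 0.572

Noncentrality parameter: δ = d·√n = 0.69 × √7 = 1.8256
One-sided α = 0.05 → critical value z_{0.05} = 1.645.
Power = P(Z > 1.645 − δ) = Φ(0.181) = 0.5717.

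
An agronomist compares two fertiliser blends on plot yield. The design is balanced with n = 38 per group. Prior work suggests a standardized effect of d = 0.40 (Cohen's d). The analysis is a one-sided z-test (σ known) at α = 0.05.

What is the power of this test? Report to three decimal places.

Noncentrality parameter: δ = d·√(n/2) = 0.40 × √(38/2) = 1.7436
Critical value for a one-sided test at α = 0.05: z_α = 1.645.
Power = P(Z > 1.645 − δ) = Φ(0.099) = 0.5393.

Power ≈ 0.539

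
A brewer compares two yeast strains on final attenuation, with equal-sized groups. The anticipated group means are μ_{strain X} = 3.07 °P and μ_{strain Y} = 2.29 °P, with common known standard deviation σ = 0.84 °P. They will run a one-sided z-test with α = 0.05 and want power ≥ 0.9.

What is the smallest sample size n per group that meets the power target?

Standardized effect: d = |μ_{strain X} − μ_{strain Y}| / σ = |3.07 − 2.29| / 0.84 = 0.9286
For power 0.9 need Φ(δ − z_{0.05}) = 0.9, so δ = z_{0.05} + z_{0.10} = 1.645 + 1.282 = 2.926.
δ = d·√(n/2) ⇒ n = 2(δ/d)² = 2 × (2.926 / 0.9286)² = 19.86.
Round up to the next whole unit.

n = 20 per group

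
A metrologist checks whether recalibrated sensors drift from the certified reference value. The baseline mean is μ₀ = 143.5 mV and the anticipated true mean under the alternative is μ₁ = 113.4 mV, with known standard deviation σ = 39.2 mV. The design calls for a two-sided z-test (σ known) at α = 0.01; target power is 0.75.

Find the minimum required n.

n = 18

Standardized effect: d = |μ₁ − μ₀| / σ = |113.4 − 143.5| / 39.2 = 0.7679
For power 0.75 need Φ(δ − z_{0.005}) = 0.75, so δ = z_{0.005} + z_{0.25} = 2.576 + 0.674 = 3.250.
(For δ > 0 the lower-tail rejection region contributes negligibly to power, so the one-term inversion is standard.)
δ = d·√n ⇒ n = (δ/d)² = (3.250 / 0.7679)² = 17.92.
Round up to the next whole unit.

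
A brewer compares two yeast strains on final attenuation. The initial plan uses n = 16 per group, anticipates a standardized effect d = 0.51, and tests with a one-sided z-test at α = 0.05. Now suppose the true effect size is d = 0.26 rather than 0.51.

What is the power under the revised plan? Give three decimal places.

With d = 0.26: δ = d·√(n/2) = 0.26 × √(16/2) = 0.7354. Critical value z_{0.05} = 1.645.
Revised power = P(Z > 1.645 − δ) = Φ(-0.909) = 0.1816.

Power ≈ 0.182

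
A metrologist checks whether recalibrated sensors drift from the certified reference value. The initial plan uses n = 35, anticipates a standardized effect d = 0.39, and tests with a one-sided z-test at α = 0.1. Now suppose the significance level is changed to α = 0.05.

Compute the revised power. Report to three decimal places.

δ = d·√n = 0.39 × √35 = 2.3073 (unchanged). New critical value: z_{0.05} = 1.645.
Revised power = Φ(δ − 1.645) = Φ(0.662) = 0.7461.

Power ≈ 0.746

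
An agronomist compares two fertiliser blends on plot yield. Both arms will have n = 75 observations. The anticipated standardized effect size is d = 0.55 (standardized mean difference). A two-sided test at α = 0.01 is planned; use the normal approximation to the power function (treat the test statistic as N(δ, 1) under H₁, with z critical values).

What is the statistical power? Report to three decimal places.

Power ≈ 0.786

Noncentrality parameter: δ = d·√(n/2) = 0.55 × √(75/2) = 3.3680
Critical value for a two-sided test at α = 0.01: z_{α/2} = 2.576.
Power = Φ(δ − 2.576) + Φ(−δ − 2.576) = Φ(0.792) + Φ(-5.944) = 0.7859 + 0.0000 = 0.7859.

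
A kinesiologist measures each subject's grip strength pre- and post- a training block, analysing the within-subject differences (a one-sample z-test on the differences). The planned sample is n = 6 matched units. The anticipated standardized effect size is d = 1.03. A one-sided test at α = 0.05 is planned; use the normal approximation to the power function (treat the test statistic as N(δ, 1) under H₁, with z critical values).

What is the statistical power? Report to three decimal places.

Power ≈ 0.810

Noncentrality parameter: δ = d·√n = 1.03 × √6 = 2.5230
Critical value for a one-sided test at α = 0.05: z_α = 1.645.
Power = P(Z > 1.645 − δ) = Φ(0.878) = 0.8101.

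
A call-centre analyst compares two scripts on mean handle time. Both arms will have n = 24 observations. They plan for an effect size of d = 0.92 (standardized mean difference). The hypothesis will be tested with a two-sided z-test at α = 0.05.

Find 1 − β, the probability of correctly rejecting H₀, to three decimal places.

Power ≈ 0.890

Noncentrality parameter: δ = d·√(n/2) = 0.92 × √(24/2) = 3.1870
Critical value for a two-sided test at α = 0.05: z_{α/2} = 1.960.
Power = Φ(δ − 1.960) + Φ(−δ − 1.960) = Φ(1.227) + Φ(-5.147) = 0.8901 + 0.0000 = 0.8901.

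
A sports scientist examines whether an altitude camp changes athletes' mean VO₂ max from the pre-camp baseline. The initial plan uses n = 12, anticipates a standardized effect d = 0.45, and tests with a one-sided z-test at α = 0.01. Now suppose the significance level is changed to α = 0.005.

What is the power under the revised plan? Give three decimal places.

δ = d·√n = 0.45 × √12 = 1.5588 (unchanged). New critical value: z_{0.005} = 2.576.
Revised power = Φ(δ − 2.576) = Φ(-1.017) = 0.1546.

Power ≈ 0.155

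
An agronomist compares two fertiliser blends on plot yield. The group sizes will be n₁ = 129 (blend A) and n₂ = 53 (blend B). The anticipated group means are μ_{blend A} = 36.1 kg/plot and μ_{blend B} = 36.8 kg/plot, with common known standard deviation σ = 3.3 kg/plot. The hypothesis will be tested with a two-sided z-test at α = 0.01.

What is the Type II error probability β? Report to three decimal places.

β ≈ 0.899

Standardized effect: d = |μ_{blend A} − μ_{blend B}| / σ = |36.1 − 36.8| / 3.3 = 0.2121
Noncentrality parameter: δ = d / √(1/n₁ + 1/n₂) = 0.2121 / √(1/129 + 1/53) = 1.3001
Two-sided α = 0.01 → critical value z_{0.005} = 2.576.
Power = Φ(δ − 2.576) + Φ(−δ − 2.576) = Φ(-1.276) + Φ(-3.876) = 0.1010 + 0.0001 = 0.1011.
Type II error: β = 1 − power = 1 − 0.1011 = 0.8989.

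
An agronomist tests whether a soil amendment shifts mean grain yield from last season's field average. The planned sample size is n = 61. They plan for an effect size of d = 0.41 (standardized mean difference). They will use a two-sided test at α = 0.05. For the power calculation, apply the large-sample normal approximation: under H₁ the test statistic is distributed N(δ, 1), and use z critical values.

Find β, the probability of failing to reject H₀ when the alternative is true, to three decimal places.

β ≈ 0.107

Noncentrality parameter: δ = d·√n = 0.41 × √61 = 3.2022
Two-sided α = 0.05 → critical value z_{0.025} = 1.960.
Power = Φ(δ − 1.960) + Φ(−δ − 1.960) = Φ(1.242) + Φ(-5.162) = 0.8929 + 0.0000 = 0.8929.
Type II error: β = 1 − power = 1 − 0.8929 = 0.1071.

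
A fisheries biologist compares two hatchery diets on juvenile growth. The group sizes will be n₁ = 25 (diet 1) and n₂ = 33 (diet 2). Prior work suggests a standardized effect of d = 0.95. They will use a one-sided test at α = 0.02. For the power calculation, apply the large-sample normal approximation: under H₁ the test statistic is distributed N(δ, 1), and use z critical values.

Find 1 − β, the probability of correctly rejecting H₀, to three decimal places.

Power ≈ 0.937

Noncentrality parameter: δ = d / √(1/n₁ + 1/n₂) = 0.95 / √(1/25 + 1/33) = 3.5829
One-sided α = 0.02 → critical value z_{0.02} = 2.054.
Power = P(Z > 2.054 − δ) = Φ(1.529) = 0.9369.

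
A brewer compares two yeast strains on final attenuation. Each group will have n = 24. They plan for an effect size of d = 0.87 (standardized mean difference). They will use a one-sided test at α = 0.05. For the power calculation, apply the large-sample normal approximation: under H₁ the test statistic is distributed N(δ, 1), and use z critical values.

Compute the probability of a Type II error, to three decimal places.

β ≈ 0.086

Noncentrality parameter: λ = d·√(n/2) = 0.87 × √(24/2) = 3.0138
One-sided α = 0.05 → critical value z_{0.05} = 1.645.
Power = Φ(λ − 1.645) = Φ(1.369) = 0.9145.
Type II error: β = 1 − power = 1 − 0.9145 = 0.0855.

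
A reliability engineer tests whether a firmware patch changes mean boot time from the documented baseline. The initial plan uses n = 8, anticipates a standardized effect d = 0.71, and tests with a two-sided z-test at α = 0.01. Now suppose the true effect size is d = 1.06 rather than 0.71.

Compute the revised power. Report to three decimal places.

With d = 1.06: δ = d·√n = 1.06 × √8 = 2.9981. Critical value z_{0.005} = 2.576.
Revised power = Φ(δ − 2.576) + Φ(−δ − 2.576) = Φ(0.422) + Φ(-5.574) = 0.6636 + 0.0000 = 0.6636.

Power ≈ 0.664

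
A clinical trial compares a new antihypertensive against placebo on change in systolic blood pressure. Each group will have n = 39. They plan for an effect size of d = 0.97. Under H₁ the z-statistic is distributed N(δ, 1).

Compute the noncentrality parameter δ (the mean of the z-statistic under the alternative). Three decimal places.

δ ≈ 4.283

The noncentrality parameter scales effect size by the design's sample-size factor: δ = d·√(n/2) = 0.97 × √(39/2) = 4.2834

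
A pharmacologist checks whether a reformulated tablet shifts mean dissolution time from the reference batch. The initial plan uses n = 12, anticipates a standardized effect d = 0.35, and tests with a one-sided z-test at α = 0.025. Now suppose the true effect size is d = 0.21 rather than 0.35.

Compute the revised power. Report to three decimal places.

With d = 0.21: δ = d·√n = 0.21 × √12 = 0.7275. Critical value z_{0.025} = 1.960.
Revised power = Φ(δ − 1.960) = Φ(-1.233) = 0.1089.

Power ≈ 0.109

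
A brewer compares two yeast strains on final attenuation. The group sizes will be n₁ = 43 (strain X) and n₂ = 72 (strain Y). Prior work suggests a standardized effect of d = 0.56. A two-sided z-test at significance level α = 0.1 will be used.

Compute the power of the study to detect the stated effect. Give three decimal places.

Noncentrality parameter: δ = d / √(1/n₁ + 1/n₂) = 0.56 / √(1/43 + 1/72) = 2.9056
Critical value for a two-sided test at α = 0.1: z_{α/2} = 1.645.
Power = Φ(δ − 1.645) + Φ(−δ − 1.645) = Φ(1.261) + Φ(-4.550) = 0.8963 + 0.0000 = 0.8963.

Power ≈ 0.896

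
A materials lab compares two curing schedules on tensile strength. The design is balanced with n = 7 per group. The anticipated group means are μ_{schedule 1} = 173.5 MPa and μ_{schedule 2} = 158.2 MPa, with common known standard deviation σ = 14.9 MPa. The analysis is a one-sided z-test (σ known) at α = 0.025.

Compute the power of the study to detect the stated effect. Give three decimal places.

Power ≈ 0.484

Standardized effect: d = |μ_{schedule 1} − μ_{schedule 2}| / σ = |173.5 − 158.2| / 14.9 = 1.0268
Noncentrality parameter: δ = d·√(n/2) = 1.0268 × √(7/2) = 1.9211
Critical value for a one-sided test at α = 0.025: z_α = 1.960.
Power = P(Z > 1.960 − δ) = Φ(-0.039) = 0.4845.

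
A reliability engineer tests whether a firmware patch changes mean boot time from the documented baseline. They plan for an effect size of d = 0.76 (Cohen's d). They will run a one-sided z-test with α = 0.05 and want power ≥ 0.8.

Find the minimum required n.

n = 11

Set Φ(δ − 1.645) = 0.8; then δ − 1.645 = Φ⁻¹(0.8) = 0.842, giving δ = 2.486.
δ = d·√n ⇒ n = (δ/d)² = (2.486 / 0.76)² = 10.70.
Rounding up, n = 11.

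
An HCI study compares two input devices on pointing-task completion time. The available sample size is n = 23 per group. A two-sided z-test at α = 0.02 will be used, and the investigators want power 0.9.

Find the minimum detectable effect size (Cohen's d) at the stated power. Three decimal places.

d ≈ 1.064

Need Φ(δ − 2.326) = 0.9, so δ = 2.326 + 1.282 = 3.608.
(Lower-tail contribution to power is negligible for δ > 0.)
δ = d·√(n/2) ⇒ d = δ/√(n/2) = 3.608/√(23/2) = 1.0639.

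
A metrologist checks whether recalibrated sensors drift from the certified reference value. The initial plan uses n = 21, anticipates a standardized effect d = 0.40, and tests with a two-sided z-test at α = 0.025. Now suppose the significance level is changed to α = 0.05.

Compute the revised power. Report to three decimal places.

δ = d·√n = 0.40 × √21 = 1.8330 (unchanged). New critical value: z_{0.025} = 1.960.
Revised power = Φ(δ − 1.960) + Φ(−δ − 1.960) = Φ(-0.127) + Φ(-3.793) = 0.4495 + 0.0001 = 0.4496.

Power ≈ 0.450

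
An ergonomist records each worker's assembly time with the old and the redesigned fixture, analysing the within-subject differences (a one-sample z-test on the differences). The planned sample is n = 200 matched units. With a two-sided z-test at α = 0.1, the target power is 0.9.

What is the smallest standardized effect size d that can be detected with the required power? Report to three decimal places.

Need Φ(δ − 1.645) = 0.9, so δ = 1.645 + 1.282 = 2.926.
(The second rejection-region term Φ(−δ − z_{α/2}) is negligible and dropped.)
δ = d·√n ⇒ d = δ/√n = 2.926/√200 = 0.2069.

d ≈ 0.207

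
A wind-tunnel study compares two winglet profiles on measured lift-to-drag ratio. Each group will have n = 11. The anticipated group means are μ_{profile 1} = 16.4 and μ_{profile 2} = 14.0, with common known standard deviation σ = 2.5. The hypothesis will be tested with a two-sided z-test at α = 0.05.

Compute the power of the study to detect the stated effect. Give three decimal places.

Power ≈ 0.615

Standardized effect: d = |μ_{profile 1} − μ_{profile 2}| / σ = |16.4 − 14.0| / 2.5 = 0.9600
Noncentrality parameter: δ = d·√(n/2) = 0.9600 × √(11/2) = 2.2514
Two-sided α = 0.05 → critical value z_{0.025} = 1.960.
Power = Φ(δ − 1.960) + Φ(−δ − 1.960) = Φ(0.291) + Φ(-4.211) = 0.6146 + 0.0000 = 0.6147.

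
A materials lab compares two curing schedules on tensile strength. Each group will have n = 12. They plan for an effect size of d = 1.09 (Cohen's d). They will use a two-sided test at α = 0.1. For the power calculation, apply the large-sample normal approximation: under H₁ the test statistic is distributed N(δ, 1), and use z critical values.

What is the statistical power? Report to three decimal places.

Noncentrality parameter: δ = d·√(n/2) = 1.09 × √(12/2) = 2.6699
Critical value for a two-sided test at α = 0.1: z_{α/2} = 1.645.
Power = Φ(δ − 1.645) + Φ(−δ − 1.645) = Φ(1.025) + Φ(-4.315) = 0.8473 + 0.0000 = 0.8473.

Power ≈ 0.847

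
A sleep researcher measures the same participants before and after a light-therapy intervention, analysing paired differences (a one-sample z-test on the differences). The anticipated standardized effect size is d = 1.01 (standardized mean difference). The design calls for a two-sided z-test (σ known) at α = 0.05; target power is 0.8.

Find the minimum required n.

n = 8

For power 0.8 need Φ(δ − z_{0.025}) = 0.8, so δ = z_{0.025} + z_{0.20} = 1.960 + 0.842 = 2.802.
(For δ > 0 the lower-tail rejection region contributes negligibly to power, so the one-term inversion is standard.)
δ = d·√n ⇒ n = (δ/d)² = (2.802 / 1.01)² = 7.69.
Rounding up, n = 8.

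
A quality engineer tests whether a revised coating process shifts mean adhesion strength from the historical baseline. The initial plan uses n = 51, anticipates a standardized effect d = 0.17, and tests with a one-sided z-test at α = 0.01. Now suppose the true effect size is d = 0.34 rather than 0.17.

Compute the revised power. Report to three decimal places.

Power ≈ 0.541

With d = 0.34: δ = d·√n = 0.34 × √51 = 2.4281. Critical value z_{0.01} = 2.326.
Revised power = Φ(δ − 2.326) = Φ(0.102) = 0.5405.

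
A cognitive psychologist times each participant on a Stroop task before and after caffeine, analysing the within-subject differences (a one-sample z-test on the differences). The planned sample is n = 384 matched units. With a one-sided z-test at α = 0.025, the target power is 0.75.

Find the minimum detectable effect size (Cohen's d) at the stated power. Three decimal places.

Need Φ(δ − 1.960) = 0.75, so δ = 1.960 + 0.674 = 2.634.
δ = d·√n ⇒ d = δ/√n = 2.634/√384 = 0.1344.

d ≈ 0.134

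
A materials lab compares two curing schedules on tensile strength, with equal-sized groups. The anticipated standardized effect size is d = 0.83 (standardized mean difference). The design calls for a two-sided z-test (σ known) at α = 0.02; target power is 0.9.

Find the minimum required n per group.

For power 0.9 need Φ(δ − z_{0.01}) = 0.9, so δ = z_{0.01} + z_{0.10} = 2.326 + 1.282 = 3.608.
(Ignoring the negligible lower-tail rejection probability gives the usual closed-form inversion.)
δ = d·√(n/2) ⇒ n = 2(δ/d)² = 2 × (3.608 / 0.83)² = 37.79.
Round up to the next whole unit.

n = 38 per group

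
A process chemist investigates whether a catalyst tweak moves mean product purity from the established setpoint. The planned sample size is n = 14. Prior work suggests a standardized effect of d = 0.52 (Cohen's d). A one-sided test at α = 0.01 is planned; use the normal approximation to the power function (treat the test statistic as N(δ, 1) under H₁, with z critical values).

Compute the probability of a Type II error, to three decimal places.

β ≈ 0.648

Noncentrality parameter: δ = d·√n = 0.52 × √14 = 1.9457
Critical value for a one-sided test at α = 0.01: z_α = 2.326.
Power = P(Z > 2.326 − δ) = Φ(-0.381) = 0.3517.
Type II error: β = 1 − power = 1 − 0.3517 = 0.6483.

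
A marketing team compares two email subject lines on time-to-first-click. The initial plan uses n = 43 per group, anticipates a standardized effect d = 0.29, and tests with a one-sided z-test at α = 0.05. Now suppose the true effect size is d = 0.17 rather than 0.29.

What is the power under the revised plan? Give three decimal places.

Power ≈ 0.196

With d = 0.17: δ = d·√(n/2) = 0.17 × √(43/2) = 0.7883. Critical value z_{0.05} = 1.645.
Revised power = P(Z > 1.645 − δ) = Φ(-0.857) = 0.1958.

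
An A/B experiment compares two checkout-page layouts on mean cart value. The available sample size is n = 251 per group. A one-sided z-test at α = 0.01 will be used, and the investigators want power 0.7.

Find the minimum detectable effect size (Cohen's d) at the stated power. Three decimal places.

d ≈ 0.254

Required noncentrality: δ = z_{0.01} + z_{0.30} = 2.326 + 0.524 = 2.851.
δ = d·√(n/2) ⇒ d = δ/√(n/2) = 2.851/√(251/2) = 0.2545.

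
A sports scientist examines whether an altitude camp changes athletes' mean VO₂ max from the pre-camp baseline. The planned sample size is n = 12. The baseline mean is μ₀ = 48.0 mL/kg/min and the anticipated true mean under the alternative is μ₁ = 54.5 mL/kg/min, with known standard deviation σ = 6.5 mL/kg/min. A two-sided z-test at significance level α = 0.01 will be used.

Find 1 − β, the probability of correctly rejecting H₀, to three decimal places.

Standardized effect: d = |μ₁ − μ₀| / σ = |54.5 − 48.0| / 6.5 = 1.0000
Noncentrality parameter: δ = d·√n = 1.0000 × √12 = 3.4641
Critical value for a two-sided test at α = 0.01: z_{α/2} = 2.576.
Power = Φ(δ − 2.576) + Φ(−δ − 2.576) = Φ(0.888) + Φ(-6.040) = 0.8128 + 0.0000 = 0.8128.

Power ≈ 0.813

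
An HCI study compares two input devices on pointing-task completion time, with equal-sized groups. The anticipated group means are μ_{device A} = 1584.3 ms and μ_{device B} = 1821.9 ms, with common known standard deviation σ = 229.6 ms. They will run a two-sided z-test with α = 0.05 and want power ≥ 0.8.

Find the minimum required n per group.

Standardized effect: d = |μ_{device A} − μ_{device B}| / σ = |1584.3 − 1821.9| / 229.6 = 1.0348
Set Φ(δ − 1.960) = 0.8; then δ − 1.960 = Φ⁻¹(0.8) = 0.842, giving δ = 2.802.
(Ignoring the negligible lower-tail rejection probability gives the usual closed-form inversion.)
δ = d·√(n/2) ⇒ n = 2(δ/d)² = 2 × (2.802 / 1.0348)² = 14.66.
Round up to the next whole unit.

n = 15 per group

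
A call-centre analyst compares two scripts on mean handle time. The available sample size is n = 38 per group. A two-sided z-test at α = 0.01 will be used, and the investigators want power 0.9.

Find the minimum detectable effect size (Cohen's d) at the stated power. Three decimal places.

Required noncentrality: δ = z_{0.005} + z_{0.10} = 2.576 + 1.282 = 3.857.
(Lower-tail contribution to power is negligible for δ > 0.)
δ = d·√(n/2) ⇒ d = δ/√(n/2) = 3.857/√(38/2) = 0.8849.

d ≈ 0.885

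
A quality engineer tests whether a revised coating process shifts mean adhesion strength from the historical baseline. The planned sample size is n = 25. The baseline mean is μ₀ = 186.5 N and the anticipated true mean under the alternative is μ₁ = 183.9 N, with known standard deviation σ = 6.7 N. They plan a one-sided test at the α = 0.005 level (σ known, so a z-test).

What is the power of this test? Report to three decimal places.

Power ≈ 0.263

Standardized effect: d = |μ₁ − μ₀| / σ = |183.9 − 186.5| / 6.7 = 0.3881
Noncentrality parameter: δ = d·√n = 0.3881 × √25 = 1.9403
Critical value for a one-sided test at α = 0.005: z_α = 2.576.
Power = P(Z > 2.576 − δ) = Φ(-0.636) = 0.2625.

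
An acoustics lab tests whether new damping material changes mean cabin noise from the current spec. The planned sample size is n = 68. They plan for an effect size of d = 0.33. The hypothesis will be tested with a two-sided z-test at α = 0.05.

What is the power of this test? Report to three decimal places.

Noncentrality parameter: δ = d·√n = 0.33 × √68 = 2.7212
Two-sided α = 0.05 → critical value z_{0.025} = 1.960.
Power = Φ(δ − 1.960) + Φ(−δ − 1.960) = Φ(0.761) + Φ(-4.681) = 0.7768 + 0.0000 = 0.7768.

Power ≈ 0.777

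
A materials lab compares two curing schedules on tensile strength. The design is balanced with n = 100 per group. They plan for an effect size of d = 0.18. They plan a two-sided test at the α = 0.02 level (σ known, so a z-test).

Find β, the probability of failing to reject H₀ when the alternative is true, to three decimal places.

β ≈ 0.854

Noncentrality parameter: δ = d·√(n/2) = 0.18 × √(100/2) = 1.2728
Two-sided α = 0.02 → critical value z_{0.01} = 2.326.
Power = Φ(δ − 2.326) + Φ(−δ − 2.326) = Φ(-1.054) + Φ(-3.599) = 0.1460 + 0.0002 = 0.1462.
Type II error: β = 1 − power = 1 − 0.1462 = 0.8538.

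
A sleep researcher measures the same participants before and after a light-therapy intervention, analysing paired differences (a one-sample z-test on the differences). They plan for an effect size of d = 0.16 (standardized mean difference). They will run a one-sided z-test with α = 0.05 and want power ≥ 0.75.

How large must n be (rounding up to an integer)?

For power 0.75 need Φ(δ − z_{0.05}) = 0.75, so δ = z_{0.05} + z_{0.25} = 1.645 + 0.674 = 2.319.
δ = d·√n ⇒ n = (δ/d)² = (2.319 / 0.16)² = 210.13.
Round up to the next whole unit.

n = 211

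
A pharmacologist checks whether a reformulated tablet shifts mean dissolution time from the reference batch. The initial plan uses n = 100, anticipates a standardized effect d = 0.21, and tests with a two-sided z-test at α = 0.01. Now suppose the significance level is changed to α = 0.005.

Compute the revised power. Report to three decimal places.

δ = d·√n = 0.21 × √100 = 2.1000 (unchanged). New critical value: z_{0.0025} = 2.807.
Revised power = Φ(δ − 2.807) + Φ(−δ − 2.807) = Φ(-0.707) + Φ(-4.907) = 0.2398 + 0.0000 = 0.2398.

Power ≈ 0.240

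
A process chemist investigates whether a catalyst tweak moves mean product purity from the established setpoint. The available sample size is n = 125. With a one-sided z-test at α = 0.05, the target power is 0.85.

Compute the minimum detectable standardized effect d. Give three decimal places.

Need Φ(δ − 1.645) = 0.85, so δ = 1.645 + 1.036 = 2.681.
δ = d·√n ⇒ d = δ/√n = 2.681/√125 = 0.2398.

d ≈ 0.240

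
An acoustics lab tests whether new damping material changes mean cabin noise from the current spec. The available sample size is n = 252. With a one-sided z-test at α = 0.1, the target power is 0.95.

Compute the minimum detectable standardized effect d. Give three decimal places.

Required noncentrality: δ = z_{0.1} + z_{0.05} = 1.282 + 1.645 = 2.926.
δ = d·√n ⇒ d = δ/√n = 2.926/√252 = 0.1843.

d ≈ 0.184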